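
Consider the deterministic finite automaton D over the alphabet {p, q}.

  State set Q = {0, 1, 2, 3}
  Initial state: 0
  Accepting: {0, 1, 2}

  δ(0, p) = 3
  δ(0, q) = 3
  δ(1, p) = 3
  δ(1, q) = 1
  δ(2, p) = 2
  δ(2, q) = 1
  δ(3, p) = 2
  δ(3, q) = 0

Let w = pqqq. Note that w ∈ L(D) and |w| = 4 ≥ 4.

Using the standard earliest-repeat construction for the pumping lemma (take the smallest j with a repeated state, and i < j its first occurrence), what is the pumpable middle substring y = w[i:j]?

pq

State sequence: 0 -p-> 3 -q-> 0 -q-> 3 -q-> 0
First repeat at step 2: 0 was already visited.

So i = 0, j = 2, giving x = w[0:0] = ε, y = w[0:2] = pq, z = w[2:4] = qq.
Check: |xy| = 2 ≤ 4 and |y| = 2 ≥ 1. Reading y takes D from 0 back to 0, so every xyⁱz is accepted.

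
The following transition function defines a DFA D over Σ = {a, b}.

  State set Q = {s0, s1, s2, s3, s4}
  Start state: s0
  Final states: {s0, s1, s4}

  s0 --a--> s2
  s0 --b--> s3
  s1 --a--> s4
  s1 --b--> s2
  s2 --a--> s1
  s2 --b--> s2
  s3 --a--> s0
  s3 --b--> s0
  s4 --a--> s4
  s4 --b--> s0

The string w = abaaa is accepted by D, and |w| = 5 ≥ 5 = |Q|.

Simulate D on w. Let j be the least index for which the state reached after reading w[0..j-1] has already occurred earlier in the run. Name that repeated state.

State sequence: s0 -a-> s2 -b-> s2 -a-> s1 -a-> s4 -a-> s4
First repeat at step 2: s2 was already visited.

The earliest repeat is at step j = 2: D is in s2, which it already visited at step i = 1.
Pumping length from the standard proof: p = 5 (the number of states). The repeated state found above gives |xy| = j ≤ 5 and |y| = j − i ≥ 1.

s2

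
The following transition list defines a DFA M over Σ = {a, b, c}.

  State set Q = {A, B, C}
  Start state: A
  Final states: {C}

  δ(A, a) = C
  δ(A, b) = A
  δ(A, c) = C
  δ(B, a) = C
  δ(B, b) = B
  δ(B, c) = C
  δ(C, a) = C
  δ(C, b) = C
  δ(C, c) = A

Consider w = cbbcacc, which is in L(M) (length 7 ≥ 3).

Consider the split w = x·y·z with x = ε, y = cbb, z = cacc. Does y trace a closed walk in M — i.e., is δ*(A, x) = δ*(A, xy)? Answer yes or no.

no

State sequence: A -c-> C -b-> C -b-> C

After x (step 0): A. After xy (step 3): C.
They differ (A ≠ C), so y is not a cycle from the state after x; this split is not the one the pumping-lemma construction produces, and pumping y need not keep the string in L(M).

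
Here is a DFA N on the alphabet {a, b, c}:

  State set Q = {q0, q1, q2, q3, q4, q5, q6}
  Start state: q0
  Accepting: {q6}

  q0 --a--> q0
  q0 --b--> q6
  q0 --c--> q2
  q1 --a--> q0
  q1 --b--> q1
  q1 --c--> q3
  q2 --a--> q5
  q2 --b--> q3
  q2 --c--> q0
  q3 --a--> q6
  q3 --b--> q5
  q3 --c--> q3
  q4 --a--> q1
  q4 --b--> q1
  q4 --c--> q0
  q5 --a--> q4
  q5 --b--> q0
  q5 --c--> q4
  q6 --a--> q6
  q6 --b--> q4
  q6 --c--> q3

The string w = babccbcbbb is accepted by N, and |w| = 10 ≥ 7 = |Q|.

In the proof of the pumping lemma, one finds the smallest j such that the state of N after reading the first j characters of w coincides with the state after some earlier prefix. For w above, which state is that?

q6

Run of N on w = b a b c c b c b b b:
  step 0: q0  (start)
  step 1: q6  (read b: q0→q6)
  step 2: q6  (read a: q6→q6)   ← first repeat (q6 seen earlier)
  step 3: q4  (read b: q6→q4)
  step 4: q0  (read c: q4→q0)
  step 5: q2  (read c: q0→q2)
  step 6: q3  (read b: q2→q3)
  step 7: q3  (read c: q3→q3)
  step 8: q5  (read b: q3→q5)
  step 9: q0  (read b: q5→q0)
  step 10: q6  (read b: q0→q6)

The earliest repeat is at step j = 2: N is in q6, which it already visited at step i = 1.
Since N has 7 states, any run of length ≥ 7 visits 7+1 states, so by pigeonhole some state repeats within the first 7 steps — that repeat gives the pumpable loop.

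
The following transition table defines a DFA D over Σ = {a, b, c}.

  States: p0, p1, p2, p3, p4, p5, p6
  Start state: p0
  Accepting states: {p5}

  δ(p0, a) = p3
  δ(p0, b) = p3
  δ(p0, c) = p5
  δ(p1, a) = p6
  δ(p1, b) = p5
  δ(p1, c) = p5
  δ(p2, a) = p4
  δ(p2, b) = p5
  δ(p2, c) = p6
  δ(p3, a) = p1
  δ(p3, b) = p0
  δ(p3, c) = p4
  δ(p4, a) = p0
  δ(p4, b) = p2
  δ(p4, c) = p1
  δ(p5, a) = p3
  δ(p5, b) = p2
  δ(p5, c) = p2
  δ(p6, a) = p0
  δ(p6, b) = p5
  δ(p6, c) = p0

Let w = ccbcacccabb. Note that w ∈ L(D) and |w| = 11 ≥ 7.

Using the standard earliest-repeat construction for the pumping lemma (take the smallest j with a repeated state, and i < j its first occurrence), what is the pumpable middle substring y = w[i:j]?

State sequence: p0 -c-> p5 -c-> p2 -b-> p5 -c-> p2 -a-> p4 -c-> p1 -c-> p5 -c-> p2 -a-> p4 -b-> p2 -b-> p5
First repeat at step 3: p5 was already visited.

So i = 1, j = 3, giving x = w[0:1] = c, y = w[1:3] = cb, z = w[3:11] = cacccabb.
Check: |xy| = 3 ≤ 7 and |y| = 2 ≥ 1. Reading y takes D from p5 back to p5, so every xyⁱz is accepted.

cb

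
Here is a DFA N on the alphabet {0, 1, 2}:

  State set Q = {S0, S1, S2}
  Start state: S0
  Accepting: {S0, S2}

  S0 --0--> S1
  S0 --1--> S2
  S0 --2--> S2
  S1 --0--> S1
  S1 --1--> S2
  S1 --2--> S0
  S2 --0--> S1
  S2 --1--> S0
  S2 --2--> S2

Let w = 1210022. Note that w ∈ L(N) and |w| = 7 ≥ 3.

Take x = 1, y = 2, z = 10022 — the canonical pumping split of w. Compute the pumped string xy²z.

xy^2z = 1·2·2·10022 = 12210022.
Reading y = 2 takes N from S2 back to S2, so after x·y·y the machine is still in S2, and z then leads to the accepting state S2. Hence 12210022 ∈ L(N).

12210022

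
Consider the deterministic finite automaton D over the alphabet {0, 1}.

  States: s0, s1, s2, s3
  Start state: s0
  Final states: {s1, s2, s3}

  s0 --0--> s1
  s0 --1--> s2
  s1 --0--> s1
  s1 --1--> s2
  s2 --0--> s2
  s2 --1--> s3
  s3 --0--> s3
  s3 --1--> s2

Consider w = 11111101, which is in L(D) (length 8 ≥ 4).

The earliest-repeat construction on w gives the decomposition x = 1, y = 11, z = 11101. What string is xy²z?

1111111101

xy^2z = 1·11·11·11101 = 1111111101.
Reading y = 11 takes D from s2 back to s2, so after x·y·y the machine is still in s2, and z then leads to the accepting state s2. Hence 1111111101 ∈ L(D).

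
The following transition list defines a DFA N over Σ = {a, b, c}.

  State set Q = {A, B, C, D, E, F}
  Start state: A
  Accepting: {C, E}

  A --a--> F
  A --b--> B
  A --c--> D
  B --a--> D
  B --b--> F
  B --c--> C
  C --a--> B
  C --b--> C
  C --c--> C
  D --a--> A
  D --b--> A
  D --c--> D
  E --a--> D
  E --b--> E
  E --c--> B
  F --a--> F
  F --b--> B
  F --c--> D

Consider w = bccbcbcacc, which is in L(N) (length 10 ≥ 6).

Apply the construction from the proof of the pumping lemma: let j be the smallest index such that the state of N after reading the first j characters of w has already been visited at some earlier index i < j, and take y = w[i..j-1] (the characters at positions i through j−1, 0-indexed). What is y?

State sequence: A -b-> B -c-> C -c-> C -b-> C -c-> C -b-> C -c-> C -a-> B -c-> C -c-> C
First repeat at step 3: C was already visited.

So i = 2, j = 3, giving x = w[0:2] = bc, y = w[2:3] = c, z = w[3:10] = bcbcacc.
Check: |xy| = 3 ≤ 6 and |y| = 1 ≥ 1. Reading y takes N from C back to C, so every xyⁱz is accepted.
With |Q| = 6, pigeonhole forces a state repeat no later than step 6; the substring read between the first and second visits to that state can be pumped.

c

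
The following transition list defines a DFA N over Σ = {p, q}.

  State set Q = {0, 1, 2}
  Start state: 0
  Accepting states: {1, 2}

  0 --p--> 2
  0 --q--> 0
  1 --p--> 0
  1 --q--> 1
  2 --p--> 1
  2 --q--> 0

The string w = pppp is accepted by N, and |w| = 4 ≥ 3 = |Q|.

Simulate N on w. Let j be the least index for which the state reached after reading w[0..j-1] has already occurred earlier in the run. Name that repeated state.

0

State sequence: 0 -p-> 2 -p-> 1 -p-> 0 -p-> 2
First repeat at step 3: 0 was already visited.

The earliest repeat is at step j = 3: N is in 0, which it already visited at step i = 0.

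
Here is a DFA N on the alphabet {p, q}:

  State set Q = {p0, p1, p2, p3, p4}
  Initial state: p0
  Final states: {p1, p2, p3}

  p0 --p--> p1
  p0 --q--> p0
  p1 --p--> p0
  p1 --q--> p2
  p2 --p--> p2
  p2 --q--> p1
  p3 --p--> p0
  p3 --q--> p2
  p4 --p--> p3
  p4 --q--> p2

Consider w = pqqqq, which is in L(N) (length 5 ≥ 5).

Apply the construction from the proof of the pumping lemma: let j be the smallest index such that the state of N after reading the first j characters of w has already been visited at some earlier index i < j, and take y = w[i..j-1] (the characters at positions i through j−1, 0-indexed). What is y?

State sequence: p0 -p-> p1 -q-> p2 -q-> p1 -q-> p2 -q-> p1
First repeat at step 3: p1 was already visited.

So i = 1, j = 3, giving x = w[0:1] = p, y = w[1:3] = qq, z = w[3:5] = qq.
Check: |xy| = 3 ≤ 5 and |y| = 2 ≥ 1. Reading y takes N from p1 back to p1, so every xyⁱz is accepted.

qq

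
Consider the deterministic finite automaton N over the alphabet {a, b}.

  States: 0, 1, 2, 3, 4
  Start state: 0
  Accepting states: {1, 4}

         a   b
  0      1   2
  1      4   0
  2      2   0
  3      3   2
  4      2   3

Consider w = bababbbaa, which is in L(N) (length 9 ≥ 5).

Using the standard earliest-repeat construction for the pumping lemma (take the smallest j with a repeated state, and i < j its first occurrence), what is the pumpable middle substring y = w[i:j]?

a

State sequence: 0 -b-> 2 -a-> 2 -b-> 0 -a-> 1 -b-> 0 -b-> 2 -b-> 0 -a-> 1 -a-> 4
First repeat at step 2: 2 was already visited.

So i = 1, j = 2, giving x = w[0:1] = b, y = w[1:2] = a, z = w[2:9] = babbbaa.
Check: |xy| = 2 ≤ 5 and |y| = 1 ≥ 1. Reading y takes N from 2 back to 2, so every xyⁱz is accepted.
Pumping length from the standard proof: p = 5 (the number of states). The repeated state found above gives |xy| = j ≤ 5 and |y| = j − i ≥ 1.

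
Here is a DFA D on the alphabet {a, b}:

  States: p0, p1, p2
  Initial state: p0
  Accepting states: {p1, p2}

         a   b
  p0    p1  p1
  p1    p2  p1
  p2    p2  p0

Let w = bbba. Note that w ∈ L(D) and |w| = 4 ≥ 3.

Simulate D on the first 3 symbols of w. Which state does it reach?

State sequence: p0 -b-> p1 -b-> p1 -b-> p1

After reading 3 characters, D is in state p1.

p1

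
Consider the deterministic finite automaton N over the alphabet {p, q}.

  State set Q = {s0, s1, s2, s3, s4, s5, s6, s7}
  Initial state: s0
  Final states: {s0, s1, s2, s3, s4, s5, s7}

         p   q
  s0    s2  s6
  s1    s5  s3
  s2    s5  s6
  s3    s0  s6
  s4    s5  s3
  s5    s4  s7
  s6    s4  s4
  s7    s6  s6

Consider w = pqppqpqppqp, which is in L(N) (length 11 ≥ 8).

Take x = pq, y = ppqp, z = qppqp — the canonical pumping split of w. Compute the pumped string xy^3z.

pqppqpppqpppqpqppqp

xy^3z = pq·ppqp·ppqp·ppqp·qppqp = pqppqpppqpppqpqppqp.
Reading y = ppqp takes N from s6 back to s6, so after x·y·y·y the machine is still in s6, and z then leads to the accepting state s0. Hence pqppqpppqpppqpqppqp ∈ L(N).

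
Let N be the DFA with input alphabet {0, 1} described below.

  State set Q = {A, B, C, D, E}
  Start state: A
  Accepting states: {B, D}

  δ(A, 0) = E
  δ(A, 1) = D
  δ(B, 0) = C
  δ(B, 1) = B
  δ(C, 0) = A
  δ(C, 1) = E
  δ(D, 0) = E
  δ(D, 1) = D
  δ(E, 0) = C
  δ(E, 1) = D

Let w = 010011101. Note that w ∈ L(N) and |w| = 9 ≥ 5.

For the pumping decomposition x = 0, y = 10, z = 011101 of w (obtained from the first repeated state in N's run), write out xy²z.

01010011101

xy^2z = 0·10·10·011101 = 01010011101.
Reading y = 10 takes N from E back to E, so after x·y·y the machine is still in E, and z then leads to the accepting state D. Hence 01010011101 ∈ L(N).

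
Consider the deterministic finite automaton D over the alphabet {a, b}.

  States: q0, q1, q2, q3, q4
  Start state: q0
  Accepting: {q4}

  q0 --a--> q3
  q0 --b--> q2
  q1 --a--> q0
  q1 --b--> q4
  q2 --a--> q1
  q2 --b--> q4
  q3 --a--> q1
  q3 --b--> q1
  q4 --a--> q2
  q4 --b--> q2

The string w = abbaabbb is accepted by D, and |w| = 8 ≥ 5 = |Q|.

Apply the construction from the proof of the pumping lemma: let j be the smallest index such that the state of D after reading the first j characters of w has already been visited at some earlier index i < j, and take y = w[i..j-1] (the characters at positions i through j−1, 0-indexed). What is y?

Run of D on w = a b b a a b b b:
  step 0: q0  (start)
  step 1: q3  (read a: q0→q3)
  step 2: q1  (read b: q3→q1)
  step 3: q4  (read b: q1→q4)
  step 4: q2  (read a: q4→q2)
  step 5: q1  (read a: q2→q1)   ← first repeat (q1 seen earlier)
  step 6: q4  (read b: q1→q4)
  step 7: q2  (read b: q4→q2)
  step 8: q4  (read b: q2→q4)

So i = 2, j = 5, giving x = w[0:2] = ab, y = w[2:5] = baa, z = w[5:8] = bbb.
Check: |xy| = 5 ≤ 5 and |y| = 3 ≥ 1. Reading y takes D from q1 back to q1, so every xyⁱz is accepted.
Since D has 5 states, any run of length ≥ 5 visits 5+1 states, so by pigeonhole some state repeats within the first 5 steps — that repeat gives the pumpable loop.

baa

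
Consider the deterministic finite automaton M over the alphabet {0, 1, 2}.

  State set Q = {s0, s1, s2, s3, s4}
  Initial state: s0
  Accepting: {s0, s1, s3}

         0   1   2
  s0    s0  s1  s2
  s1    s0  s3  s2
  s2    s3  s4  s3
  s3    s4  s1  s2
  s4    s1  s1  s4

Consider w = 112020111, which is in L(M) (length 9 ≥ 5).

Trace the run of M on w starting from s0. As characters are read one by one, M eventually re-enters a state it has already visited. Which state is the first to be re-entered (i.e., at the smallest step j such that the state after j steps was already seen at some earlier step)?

State sequence: s0 -1-> s1 -1-> s3 -2-> s2 -0-> s3 -2-> s2 -0-> s3 -1-> s1 -1-> s3 -1-> s1
First repeat at step 4: s3 was already visited.

The earliest repeat is at step j = 4: M is in s3, which it already visited at step i = 2.

s3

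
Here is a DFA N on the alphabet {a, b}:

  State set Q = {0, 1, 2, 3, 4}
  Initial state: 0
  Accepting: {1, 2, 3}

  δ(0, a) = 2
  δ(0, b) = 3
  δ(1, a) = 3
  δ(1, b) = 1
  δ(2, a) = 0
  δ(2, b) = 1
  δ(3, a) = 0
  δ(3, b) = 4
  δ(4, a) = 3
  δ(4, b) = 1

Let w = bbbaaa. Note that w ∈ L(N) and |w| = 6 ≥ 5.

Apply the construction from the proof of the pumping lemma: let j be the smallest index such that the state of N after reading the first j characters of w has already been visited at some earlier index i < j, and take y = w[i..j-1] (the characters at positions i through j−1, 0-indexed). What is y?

bba

State sequence: 0 -b-> 3 -b-> 4 -b-> 1 -a-> 3 -a-> 0 -a-> 2
First repeat at step 4: 3 was already visited.

So i = 1, j = 4, giving x = w[0:1] = b, y = w[1:4] = bba, z = w[4:6] = aa.
Check: |xy| = 4 ≤ 5 and |y| = 3 ≥ 1. Reading y takes N from 3 back to 3, so every xyⁱz is accepted.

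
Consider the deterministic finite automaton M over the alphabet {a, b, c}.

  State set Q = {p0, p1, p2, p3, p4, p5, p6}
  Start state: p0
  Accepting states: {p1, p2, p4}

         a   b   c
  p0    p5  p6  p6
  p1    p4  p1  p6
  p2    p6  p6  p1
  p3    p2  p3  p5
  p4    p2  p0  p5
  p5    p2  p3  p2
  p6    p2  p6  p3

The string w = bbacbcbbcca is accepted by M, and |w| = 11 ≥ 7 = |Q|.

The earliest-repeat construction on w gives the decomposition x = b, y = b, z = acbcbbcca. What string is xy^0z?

bacbcbbcca

xy⁰z = xz = b·acbcbbcca = bacbcbbcca.
Reading y = b takes M from p6 back to p6, so after x the machine is still in p6, and z then leads to the accepting state p2. Hence bacbcbbcca ∈ L(M).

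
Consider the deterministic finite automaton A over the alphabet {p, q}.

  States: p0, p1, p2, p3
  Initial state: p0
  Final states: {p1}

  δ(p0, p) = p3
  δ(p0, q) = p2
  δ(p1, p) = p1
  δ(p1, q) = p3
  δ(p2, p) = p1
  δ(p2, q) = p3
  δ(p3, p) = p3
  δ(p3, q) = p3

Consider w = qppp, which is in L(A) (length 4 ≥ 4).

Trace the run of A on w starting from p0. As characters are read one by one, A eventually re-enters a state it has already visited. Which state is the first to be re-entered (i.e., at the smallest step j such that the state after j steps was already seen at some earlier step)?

State sequence: p0 -q-> p2 -p-> p1 -p-> p1 -p-> p1
First repeat at step 3: p1 was already visited.

The earliest repeat is at step j = 3: A is in p1, which it already visited at step i = 2.
With |Q| = 4, pigeonhole forces a state repeat no later than step 4; the substring read between the first and second visits to that state can be pumped.

p1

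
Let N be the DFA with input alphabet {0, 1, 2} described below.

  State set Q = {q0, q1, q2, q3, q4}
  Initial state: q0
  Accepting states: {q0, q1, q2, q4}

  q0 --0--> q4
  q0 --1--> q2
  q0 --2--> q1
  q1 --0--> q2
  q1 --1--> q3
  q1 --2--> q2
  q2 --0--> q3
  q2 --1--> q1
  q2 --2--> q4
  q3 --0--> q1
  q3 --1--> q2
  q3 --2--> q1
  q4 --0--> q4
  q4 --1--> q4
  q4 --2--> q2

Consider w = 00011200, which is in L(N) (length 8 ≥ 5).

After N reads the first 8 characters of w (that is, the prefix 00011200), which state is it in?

Run of N on the first 8 characters of w = 0 0 0 1 1 2 0 0:
  step 0: q0  (start)
  step 1: q4  (read 0: q0→q4)
  step 2: q4  (read 0: q4→q4)
  step 3: q4  (read 0: q4→q4)
  step 4: q4  (read 1: q4→q4)
  step 5: q4  (read 1: q4→q4)
  step 6: q2  (read 2: q4→q2)
  step 7: q3  (read 0: q2→q3)
  step 8: q1  (read 0: q3→q1)

After reading 8 characters, N is in state q1.

q1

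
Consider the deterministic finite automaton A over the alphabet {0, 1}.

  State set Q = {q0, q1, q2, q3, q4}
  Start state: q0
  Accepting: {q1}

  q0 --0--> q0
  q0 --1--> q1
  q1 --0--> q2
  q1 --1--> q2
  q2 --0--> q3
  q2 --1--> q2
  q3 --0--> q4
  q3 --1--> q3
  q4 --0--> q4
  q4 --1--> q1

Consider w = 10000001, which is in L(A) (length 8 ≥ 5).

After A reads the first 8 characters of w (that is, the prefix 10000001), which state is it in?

q1

State sequence: q0 -1-> q1 -0-> q2 -0-> q3 -0-> q4 -0-> q4 -0-> q4 -0-> q4 -1-> q1

After reading 8 characters, A is in state q1.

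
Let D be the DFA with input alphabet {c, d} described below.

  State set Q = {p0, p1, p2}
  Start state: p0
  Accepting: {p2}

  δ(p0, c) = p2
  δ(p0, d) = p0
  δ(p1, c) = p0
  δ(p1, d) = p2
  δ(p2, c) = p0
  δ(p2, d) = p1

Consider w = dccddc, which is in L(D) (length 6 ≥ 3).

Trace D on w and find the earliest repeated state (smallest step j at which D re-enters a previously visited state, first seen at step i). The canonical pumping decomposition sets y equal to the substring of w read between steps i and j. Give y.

d

Run of D on w = d c c d d c:
  step 0: p0  (start)
  step 1: p0  (read d: p0→p0)   ← first repeat (p0 seen earlier)
  step 2: p2  (read c: p0→p2)
  step 3: p0  (read c: p2→p0)
  step 4: p0  (read d: p0→p0)
  step 5: p0  (read d: p0→p0)
  step 6: p2  (read c: p0→p2)

So i = 0, j = 1, giving x = w[0:0] = ε, y = w[0:1] = d, z = w[1:6] = ccddc.
Check: |xy| = 1 ≤ 3 and |y| = 1 ≥ 1. Reading y takes D from p0 back to p0, so every xyⁱz is accepted.
Since D has 3 states, any run of length ≥ 3 visits 3+1 states, so by pigeonhole some state repeats within the first 3 steps — that repeat gives the pumpable loop.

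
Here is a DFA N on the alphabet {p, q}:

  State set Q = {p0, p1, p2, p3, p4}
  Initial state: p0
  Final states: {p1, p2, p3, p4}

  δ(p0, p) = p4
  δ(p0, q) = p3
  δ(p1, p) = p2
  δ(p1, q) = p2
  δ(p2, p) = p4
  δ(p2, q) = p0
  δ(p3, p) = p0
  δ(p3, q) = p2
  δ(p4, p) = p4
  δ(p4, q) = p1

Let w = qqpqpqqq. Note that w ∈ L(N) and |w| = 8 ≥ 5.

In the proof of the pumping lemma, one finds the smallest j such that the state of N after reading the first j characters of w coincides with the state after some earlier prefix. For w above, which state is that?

p2

Run of N on w = q q p q p q q q:
  step 0: p0  (start)
  step 1: p3  (read q: p0→p3)
  step 2: p2  (read q: p3→p2)
  step 3: p4  (read p: p2→p4)
  step 4: p1  (read q: p4→p1)
  step 5: p2  (read p: p1→p2)   ← first repeat (p2 seen earlier)
  step 6: p0  (read q: p2→p0)
  step 7: p3  (read q: p0→p3)
  step 8: p2  (read q: p3→p2)

The earliest repeat is at step j = 5: N is in p2, which it already visited at step i = 2.
Pumping length from the standard proof: p = 5 (the number of states). The repeated state found above gives |xy| = j ≤ 5 and |y| = j − i ≥ 1.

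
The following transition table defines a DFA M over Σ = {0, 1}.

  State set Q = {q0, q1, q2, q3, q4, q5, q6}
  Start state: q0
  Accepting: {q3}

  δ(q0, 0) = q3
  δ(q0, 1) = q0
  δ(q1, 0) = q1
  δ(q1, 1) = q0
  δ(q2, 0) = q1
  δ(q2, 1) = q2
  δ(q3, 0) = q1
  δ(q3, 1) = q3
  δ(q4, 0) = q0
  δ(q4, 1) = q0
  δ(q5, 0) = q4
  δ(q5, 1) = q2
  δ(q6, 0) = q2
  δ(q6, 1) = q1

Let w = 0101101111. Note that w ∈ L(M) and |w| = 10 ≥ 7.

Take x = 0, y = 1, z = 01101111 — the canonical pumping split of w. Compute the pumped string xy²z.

xy^2z = 0·1·1·01101111 = 01101101111.
Reading y = 1 takes M from q3 back to q3, so after x·y·y the machine is still in q3, and z then leads to the accepting state q3. Hence 01101101111 ∈ L(M).

01101101111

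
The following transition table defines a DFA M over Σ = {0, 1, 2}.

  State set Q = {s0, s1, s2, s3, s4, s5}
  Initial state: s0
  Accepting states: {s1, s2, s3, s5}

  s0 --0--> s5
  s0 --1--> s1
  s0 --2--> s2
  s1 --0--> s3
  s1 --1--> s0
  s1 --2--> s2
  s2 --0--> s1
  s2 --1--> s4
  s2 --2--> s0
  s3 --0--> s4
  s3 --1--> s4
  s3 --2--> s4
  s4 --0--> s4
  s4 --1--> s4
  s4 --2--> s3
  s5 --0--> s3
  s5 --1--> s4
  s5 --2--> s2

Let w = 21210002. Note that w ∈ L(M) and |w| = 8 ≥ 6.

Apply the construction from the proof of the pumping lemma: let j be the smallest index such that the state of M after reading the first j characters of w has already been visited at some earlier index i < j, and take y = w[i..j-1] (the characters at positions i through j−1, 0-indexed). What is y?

21

Run of M on w = 2 1 2 1 0 0 0 2:
  step 0: s0  (start)
  step 1: s2  (read 2: s0→s2)
  step 2: s4  (read 1: s2→s4)
  step 3: s3  (read 2: s4→s3)
  step 4: s4  (read 1: s3→s4)   ← first repeat (s4 seen earlier)
  step 5: s4  (read 0: s4→s4)
  step 6: s4  (read 0: s4→s4)
  step 7: s4  (read 0: s4→s4)
  step 8: s3  (read 2: s4→s3)

So i = 2, j = 4, giving x = w[0:2] = 21, y = w[2:4] = 21, z = w[4:8] = 0002.
Check: |xy| = 4 ≤ 6 and |y| = 2 ≥ 1. Reading y takes M from s4 back to s4, so every xyⁱz is accepted.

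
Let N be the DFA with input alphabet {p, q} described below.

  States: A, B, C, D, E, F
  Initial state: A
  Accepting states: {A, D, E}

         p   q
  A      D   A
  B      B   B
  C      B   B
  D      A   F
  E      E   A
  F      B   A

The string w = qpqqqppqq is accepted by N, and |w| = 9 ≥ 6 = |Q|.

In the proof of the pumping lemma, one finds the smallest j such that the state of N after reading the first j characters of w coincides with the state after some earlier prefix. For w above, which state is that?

A

State sequence: A -q-> A -p-> D -q-> F -q-> A -q-> A -p-> D -p-> A -q-> A -q-> A
First repeat at step 1: A was already visited.

The earliest repeat is at step j = 1: N is in A, which it already visited at step i = 0.
Pumping length from the standard proof: p = 6 (the number of states). The repeated state found above gives |xy| = j ≤ 6 and |y| = j − i ≥ 1.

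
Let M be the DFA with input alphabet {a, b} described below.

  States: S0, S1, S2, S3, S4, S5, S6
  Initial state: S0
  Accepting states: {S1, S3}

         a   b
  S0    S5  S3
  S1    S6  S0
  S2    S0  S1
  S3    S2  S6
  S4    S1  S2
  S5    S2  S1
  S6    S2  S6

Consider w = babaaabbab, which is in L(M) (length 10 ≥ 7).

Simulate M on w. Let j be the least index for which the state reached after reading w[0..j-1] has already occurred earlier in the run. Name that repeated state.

Run of M on w = b a b a a a b b a b:
  step 0: S0  (start)
  step 1: S3  (read b: S0→S3)
  step 2: S2  (read a: S3→S2)
  step 3: S1  (read b: S2→S1)
  step 4: S6  (read a: S1→S6)
  step 5: S2  (read a: S6→S2)   ← first repeat (S2 seen earlier)
  step 6: S0  (read a: S2→S0)
  step 7: S3  (read b: S0→S3)
  step 8: S6  (read b: S3→S6)
  step 9: S2  (read a: S6→S2)
  step 10: S1  (read b: S2→S1)

The earliest repeat is at step j = 5: M is in S2, which it already visited at step i = 2.
The DFA has 7 states, so the proof of the pumping lemma guarantees a repeated state among the first 7+1 visited; the segment between the two visits is the pumpable y.

S2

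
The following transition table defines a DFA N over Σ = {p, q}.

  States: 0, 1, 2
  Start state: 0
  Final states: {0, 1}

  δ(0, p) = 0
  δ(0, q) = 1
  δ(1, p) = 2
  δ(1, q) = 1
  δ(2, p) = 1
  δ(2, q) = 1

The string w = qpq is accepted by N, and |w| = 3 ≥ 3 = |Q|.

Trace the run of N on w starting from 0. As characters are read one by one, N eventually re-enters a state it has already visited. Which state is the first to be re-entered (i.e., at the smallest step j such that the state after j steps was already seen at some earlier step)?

State sequence: 0 -q-> 1 -p-> 2 -q-> 1
First repeat at step 3: 1 was already visited.

The earliest repeat is at step j = 3: N is in 1, which it already visited at step i = 1.
Pumping length from the standard proof: p = 3 (the number of states). The repeated state found above gives |xy| = j ≤ 3 and |y| = j − i ≥ 1.

1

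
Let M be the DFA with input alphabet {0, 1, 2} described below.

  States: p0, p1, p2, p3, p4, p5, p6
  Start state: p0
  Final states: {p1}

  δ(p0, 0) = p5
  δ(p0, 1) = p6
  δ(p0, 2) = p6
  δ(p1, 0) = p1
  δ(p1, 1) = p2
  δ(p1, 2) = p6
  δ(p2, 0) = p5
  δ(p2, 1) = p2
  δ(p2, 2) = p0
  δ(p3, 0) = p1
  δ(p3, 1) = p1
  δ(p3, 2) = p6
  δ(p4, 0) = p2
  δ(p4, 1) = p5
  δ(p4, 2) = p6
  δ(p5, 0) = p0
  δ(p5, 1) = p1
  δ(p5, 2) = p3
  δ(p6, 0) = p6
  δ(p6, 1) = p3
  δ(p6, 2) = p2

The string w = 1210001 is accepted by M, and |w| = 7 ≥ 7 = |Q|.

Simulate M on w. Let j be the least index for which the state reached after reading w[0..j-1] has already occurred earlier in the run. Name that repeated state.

p2

State sequence: p0 -1-> p6 -2-> p2 -1-> p2 -0-> p5 -0-> p0 -0-> p5 -1-> p1
First repeat at step 3: p2 was already visited.

The earliest repeat is at step j = 3: M is in p2, which it already visited at step i = 2.
The DFA has 7 states, so the proof of the pumping lemma guarantees a repeated state among the first 7+1 visited; the segment between the two visits is the pumpable y.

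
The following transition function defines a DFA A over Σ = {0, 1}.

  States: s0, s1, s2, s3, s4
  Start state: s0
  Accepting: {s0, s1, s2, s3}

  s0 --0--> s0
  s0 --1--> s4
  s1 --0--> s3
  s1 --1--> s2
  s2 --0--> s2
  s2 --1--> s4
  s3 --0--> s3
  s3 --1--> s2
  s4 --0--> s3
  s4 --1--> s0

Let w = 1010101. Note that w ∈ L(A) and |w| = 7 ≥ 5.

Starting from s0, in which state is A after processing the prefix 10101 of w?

s4

Run of A on the first 5 characters of w = 1 0 1 0 1:
  step 0: s0  (start)
  step 1: s4  (read 1: s0→s4)
  step 2: s3  (read 0: s4→s3)
  step 3: s2  (read 1: s3→s2)
  step 4: s2  (read 0: s2→s2)
  step 5: s4  (read 1: s2→s4)

After reading 5 characters, A is in state s4.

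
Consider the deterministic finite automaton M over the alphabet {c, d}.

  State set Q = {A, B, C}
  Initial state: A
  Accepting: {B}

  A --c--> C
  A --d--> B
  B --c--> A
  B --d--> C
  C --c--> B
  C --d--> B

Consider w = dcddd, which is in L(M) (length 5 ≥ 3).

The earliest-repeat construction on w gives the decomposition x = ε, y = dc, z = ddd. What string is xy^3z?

xy^3z = ε·dc·dc·dc·ddd = dcdcdcddd.
Reading y = dc takes M from A back to A, so after x·y·y·y the machine is still in A, and z then leads to the accepting state B. Hence dcdcdcddd ∈ L(M).

dcdcdcddd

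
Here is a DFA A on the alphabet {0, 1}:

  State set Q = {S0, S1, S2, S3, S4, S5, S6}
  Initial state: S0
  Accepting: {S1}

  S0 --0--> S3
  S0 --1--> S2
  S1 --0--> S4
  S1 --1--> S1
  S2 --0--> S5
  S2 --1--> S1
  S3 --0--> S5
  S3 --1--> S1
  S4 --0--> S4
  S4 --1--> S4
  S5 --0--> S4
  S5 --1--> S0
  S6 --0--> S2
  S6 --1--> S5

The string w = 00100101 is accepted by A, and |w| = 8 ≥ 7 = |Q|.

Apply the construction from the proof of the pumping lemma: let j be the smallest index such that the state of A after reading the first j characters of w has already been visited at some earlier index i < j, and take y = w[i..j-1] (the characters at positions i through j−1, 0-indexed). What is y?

State sequence: S0 -0-> S3 -0-> S5 -1-> S0 -0-> S3 -0-> S5 -1-> S0 -0-> S3 -1-> S1
First repeat at step 3: S0 was already visited.

So i = 0, j = 3, giving x = w[0:0] = ε, y = w[0:3] = 001, z = w[3:8] = 00101.
Check: |xy| = 3 ≤ 7 and |y| = 3 ≥ 1. Reading y takes A from S0 back to S0, so every xyⁱz is accepted.
Since A has 7 states, any run of length ≥ 7 visits 7+1 states, so by pigeonhole some state repeats within the first 7 steps — that repeat gives the pumpable loop.

001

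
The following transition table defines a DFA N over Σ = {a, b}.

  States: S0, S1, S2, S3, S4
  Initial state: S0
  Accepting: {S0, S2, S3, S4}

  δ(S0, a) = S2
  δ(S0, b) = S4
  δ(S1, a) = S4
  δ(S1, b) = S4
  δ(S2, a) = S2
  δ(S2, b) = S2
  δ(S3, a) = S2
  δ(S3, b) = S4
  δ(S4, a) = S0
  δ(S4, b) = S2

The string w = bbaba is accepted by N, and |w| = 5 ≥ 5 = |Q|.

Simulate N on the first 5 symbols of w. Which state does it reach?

Run of N on the first 5 characters of w = b b a b a:
  step 0: S0  (start)
  step 1: S4  (read b: S0→S4)
  step 2: S2  (read b: S4→S2)
  step 3: S2  (read a: S2→S2)
  step 4: S2  (read b: S2→S2)
  step 5: S2  (read a: S2→S2)

After reading 5 characters, N is in state S2.

S2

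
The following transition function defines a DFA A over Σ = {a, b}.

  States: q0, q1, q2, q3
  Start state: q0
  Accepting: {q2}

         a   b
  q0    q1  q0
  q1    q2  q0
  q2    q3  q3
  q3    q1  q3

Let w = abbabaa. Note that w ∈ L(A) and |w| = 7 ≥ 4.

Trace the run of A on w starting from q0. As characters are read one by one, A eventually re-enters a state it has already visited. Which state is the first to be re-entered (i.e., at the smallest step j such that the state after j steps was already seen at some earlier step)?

State sequence: q0 -a-> q1 -b-> q0 -b-> q0 -a-> q1 -b-> q0 -a-> q1 -a-> q2
First repeat at step 2: q0 was already visited.

The earliest repeat is at step j = 2: A is in q0, which it already visited at step i = 0.
Pumping length from the standard proof: p = 4 (the number of states). The repeated state found above gives |xy| = j ≤ 4 and |y| = j − i ≥ 1.

q0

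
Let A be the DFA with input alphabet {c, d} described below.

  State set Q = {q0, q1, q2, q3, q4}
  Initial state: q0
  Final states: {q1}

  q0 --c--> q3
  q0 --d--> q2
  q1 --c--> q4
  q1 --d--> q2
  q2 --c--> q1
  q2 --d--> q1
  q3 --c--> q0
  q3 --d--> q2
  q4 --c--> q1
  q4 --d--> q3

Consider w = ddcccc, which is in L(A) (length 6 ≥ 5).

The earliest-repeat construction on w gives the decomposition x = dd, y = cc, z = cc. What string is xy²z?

ddcccccc

xy^2z = dd·cc·cc·cc = ddcccccc.
Reading y = cc takes A from q1 back to q1, so after x·y·y the machine is still in q1, and z then leads to the accepting state q1. Hence ddcccccc ∈ L(A).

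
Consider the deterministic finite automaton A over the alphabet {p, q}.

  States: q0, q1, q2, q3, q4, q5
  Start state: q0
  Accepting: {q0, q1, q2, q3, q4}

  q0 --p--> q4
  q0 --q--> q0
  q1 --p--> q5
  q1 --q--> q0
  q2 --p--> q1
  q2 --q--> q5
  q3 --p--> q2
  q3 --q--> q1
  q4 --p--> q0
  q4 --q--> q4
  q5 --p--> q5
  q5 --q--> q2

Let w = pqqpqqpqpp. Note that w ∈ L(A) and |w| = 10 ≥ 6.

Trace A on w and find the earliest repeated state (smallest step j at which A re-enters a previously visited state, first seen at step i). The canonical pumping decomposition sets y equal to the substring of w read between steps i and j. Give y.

State sequence: q0 -p-> q4 -q-> q4 -q-> q4 -p-> q0 -q-> q0 -q-> q0 -p-> q4 -q-> q4 -p-> q0 -p-> q4
First repeat at step 2: q4 was already visited.

So i = 1, j = 2, giving x = w[0:1] = p, y = w[1:2] = q, z = w[2:10] = qpqqpqpp.
Check: |xy| = 2 ≤ 6 and |y| = 1 ≥ 1. Reading y takes A from q4 back to q4, so every xyⁱz is accepted.
The DFA has 6 states, so the proof of the pumping lemma guarantees a repeated state among the first 6+1 visited; the segment between the two visits is the pumpable y.

q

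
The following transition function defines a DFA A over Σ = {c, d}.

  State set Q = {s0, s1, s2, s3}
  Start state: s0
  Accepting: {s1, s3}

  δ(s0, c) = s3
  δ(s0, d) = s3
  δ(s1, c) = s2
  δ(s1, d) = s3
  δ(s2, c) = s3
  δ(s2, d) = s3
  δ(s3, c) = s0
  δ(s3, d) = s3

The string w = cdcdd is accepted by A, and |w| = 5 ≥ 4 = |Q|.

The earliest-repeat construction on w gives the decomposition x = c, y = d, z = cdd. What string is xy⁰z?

ccdd

xy⁰z = xz = c·cdd = ccdd.
Reading y = d takes A from s3 back to s3, so after x the machine is still in s3, and z then leads to the accepting state s3. Hence ccdd ∈ L(A).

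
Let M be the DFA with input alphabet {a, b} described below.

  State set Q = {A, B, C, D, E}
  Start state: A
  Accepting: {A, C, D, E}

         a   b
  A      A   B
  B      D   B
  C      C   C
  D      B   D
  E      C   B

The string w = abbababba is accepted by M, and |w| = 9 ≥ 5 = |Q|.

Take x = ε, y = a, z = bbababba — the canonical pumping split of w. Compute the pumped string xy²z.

aabbababba

xy^2z = ε·a·a·bbababba = aabbababba.
Reading y = a takes M from A back to A, so after x·y·y the machine is still in A, and z then leads to the accepting state D. Hence aabbababba ∈ L(M).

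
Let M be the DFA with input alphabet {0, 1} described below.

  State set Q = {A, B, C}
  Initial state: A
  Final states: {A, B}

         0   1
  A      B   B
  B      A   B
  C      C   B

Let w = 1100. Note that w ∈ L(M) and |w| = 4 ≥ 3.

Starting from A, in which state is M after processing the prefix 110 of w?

Run of M on the first 3 characters of w = 1 1 0:
  step 0: A  (start)
  step 1: B  (read 1: A→B)
  step 2: B  (read 1: B→B)
  step 3: A  (read 0: B→A)

After reading 3 characters, M is in state A.

A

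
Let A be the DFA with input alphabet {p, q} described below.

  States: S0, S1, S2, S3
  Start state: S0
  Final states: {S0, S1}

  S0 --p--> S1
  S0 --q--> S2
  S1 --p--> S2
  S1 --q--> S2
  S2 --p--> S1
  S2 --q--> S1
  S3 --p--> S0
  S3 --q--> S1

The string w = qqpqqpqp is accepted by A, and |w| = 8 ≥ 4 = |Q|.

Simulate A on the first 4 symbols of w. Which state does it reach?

S1

Run of A on the first 4 characters of w = q q p q:
  step 0: S0  (start)
  step 1: S2  (read q: S0→S2)
  step 2: S1  (read q: S2→S1)
  step 3: S2  (read p: S1→S2)
  step 4: S1  (read q: S2→S1)

After reading 4 characters, A is in state S1.
(This kind of state-tracing is the core of the pumping-lemma construction: with 4 states, pigeonhole forces a repeat within the first 4 steps.)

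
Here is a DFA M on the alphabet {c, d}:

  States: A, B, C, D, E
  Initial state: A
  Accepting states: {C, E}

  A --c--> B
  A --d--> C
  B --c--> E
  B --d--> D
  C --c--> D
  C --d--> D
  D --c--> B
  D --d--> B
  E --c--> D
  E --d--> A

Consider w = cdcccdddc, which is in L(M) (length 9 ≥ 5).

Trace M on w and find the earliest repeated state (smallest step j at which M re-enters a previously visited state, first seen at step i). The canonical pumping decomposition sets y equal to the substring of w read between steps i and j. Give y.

State sequence: A -c-> B -d-> D -c-> B -c-> E -c-> D -d-> B -d-> D -d-> B -c-> E
First repeat at step 3: B was already visited.

So i = 1, j = 3, giving x = w[0:1] = c, y = w[1:3] = dc, z = w[3:9] = ccdddc.
Check: |xy| = 3 ≤ 5 and |y| = 2 ≥ 1. Reading y takes M from B back to B, so every xyⁱz is accepted.
Pumping length from the standard proof: p = 5 (the number of states). The repeated state found above gives |xy| = j ≤ 5 and |y| = j − i ≥ 1.

dc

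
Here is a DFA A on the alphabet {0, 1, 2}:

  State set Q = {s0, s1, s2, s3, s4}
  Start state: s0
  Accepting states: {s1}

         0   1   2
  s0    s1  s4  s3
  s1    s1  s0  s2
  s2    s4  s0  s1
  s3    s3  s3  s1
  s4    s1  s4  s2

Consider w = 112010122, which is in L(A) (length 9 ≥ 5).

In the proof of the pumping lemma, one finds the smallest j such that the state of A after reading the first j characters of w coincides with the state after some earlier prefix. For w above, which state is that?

s4

State sequence: s0 -1-> s4 -1-> s4 -2-> s2 -0-> s4 -1-> s4 -0-> s1 -1-> s0 -2-> s3 -2-> s1
First repeat at step 2: s4 was already visited.

The earliest repeat is at step j = 2: A is in s4, which it already visited at step i = 1.
With |Q| = 5, pigeonhole forces a state repeat no later than step 5; the substring read between the first and second visits to that state can be pumped.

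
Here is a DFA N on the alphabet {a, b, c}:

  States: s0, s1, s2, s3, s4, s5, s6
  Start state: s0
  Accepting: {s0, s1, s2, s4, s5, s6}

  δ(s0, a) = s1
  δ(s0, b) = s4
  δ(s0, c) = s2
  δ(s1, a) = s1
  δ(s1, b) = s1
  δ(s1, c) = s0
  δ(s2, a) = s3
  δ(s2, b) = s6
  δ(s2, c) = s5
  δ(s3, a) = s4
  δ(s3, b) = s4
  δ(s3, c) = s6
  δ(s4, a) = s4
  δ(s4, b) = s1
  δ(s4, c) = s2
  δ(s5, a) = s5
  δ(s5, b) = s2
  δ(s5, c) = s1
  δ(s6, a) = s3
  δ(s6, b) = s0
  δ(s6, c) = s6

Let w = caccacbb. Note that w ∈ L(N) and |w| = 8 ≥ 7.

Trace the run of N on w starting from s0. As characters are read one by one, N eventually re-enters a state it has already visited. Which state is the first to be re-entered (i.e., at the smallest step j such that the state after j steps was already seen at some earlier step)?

s6

Run of N on w = c a c c a c b b:
  step 0: s0  (start)
  step 1: s2  (read c: s0→s2)
  step 2: s3  (read a: s2→s3)
  step 3: s6  (read c: s3→s6)
  step 4: s6  (read c: s6→s6)   ← first repeat (s6 seen earlier)
  step 5: s3  (read a: s6→s3)
  step 6: s6  (read c: s3→s6)
  step 7: s0  (read b: s6→s0)
  step 8: s4  (read b: s0→s4)

The earliest repeat is at step j = 4: N is in s6, which it already visited at step i = 3.
With |Q| = 7, pigeonhole forces a state repeat no later than step 7; the substring read between the first and second visits to that state can be pumped.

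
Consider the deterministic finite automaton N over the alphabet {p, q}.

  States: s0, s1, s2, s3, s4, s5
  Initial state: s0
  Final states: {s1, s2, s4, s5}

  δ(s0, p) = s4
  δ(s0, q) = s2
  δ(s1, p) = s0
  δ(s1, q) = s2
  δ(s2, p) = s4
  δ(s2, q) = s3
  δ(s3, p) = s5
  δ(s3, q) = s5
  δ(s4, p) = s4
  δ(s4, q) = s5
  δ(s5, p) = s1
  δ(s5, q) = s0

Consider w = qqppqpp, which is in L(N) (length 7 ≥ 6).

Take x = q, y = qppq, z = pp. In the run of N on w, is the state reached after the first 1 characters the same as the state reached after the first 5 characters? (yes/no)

yes

State sequence: s0 -q-> s2 -q-> s3 -p-> s5 -p-> s1 -q-> s2

After x (step 1): s2. After xy (step 5): s2.
They match, so y = qppq drives N around a cycle from s2 back to itself; pumping y any number of times keeps N in s2 before reading z, and xyⁱz ∈ L(N) for every i ≥ 0.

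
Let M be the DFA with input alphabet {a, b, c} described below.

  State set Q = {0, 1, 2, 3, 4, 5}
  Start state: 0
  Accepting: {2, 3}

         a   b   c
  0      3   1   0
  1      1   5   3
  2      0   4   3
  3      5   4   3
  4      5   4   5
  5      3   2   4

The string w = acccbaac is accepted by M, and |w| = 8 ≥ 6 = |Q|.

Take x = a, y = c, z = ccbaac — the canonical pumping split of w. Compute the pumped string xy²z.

xy^2z = a·c·c·ccbaac = accccbaac.
Reading y = c takes M from 3 back to 3, so after x·y·y the machine is still in 3, and z then leads to the accepting state 3. Hence accccbaac ∈ L(M).

accccbaac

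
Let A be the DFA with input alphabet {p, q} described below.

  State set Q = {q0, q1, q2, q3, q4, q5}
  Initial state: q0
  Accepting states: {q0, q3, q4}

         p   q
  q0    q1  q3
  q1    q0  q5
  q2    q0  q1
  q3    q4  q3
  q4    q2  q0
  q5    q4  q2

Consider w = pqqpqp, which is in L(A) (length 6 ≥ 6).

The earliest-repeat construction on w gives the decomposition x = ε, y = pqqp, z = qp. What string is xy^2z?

xy^2z = ε·pqqp·pqqp·qp = pqqppqqpqp.
Reading y = pqqp takes A from q0 back to q0, so after x·y·y the machine is still in q0, and z then leads to the accepting state q4. Hence pqqppqqpqp ∈ L(A).

pqqppqqpqp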